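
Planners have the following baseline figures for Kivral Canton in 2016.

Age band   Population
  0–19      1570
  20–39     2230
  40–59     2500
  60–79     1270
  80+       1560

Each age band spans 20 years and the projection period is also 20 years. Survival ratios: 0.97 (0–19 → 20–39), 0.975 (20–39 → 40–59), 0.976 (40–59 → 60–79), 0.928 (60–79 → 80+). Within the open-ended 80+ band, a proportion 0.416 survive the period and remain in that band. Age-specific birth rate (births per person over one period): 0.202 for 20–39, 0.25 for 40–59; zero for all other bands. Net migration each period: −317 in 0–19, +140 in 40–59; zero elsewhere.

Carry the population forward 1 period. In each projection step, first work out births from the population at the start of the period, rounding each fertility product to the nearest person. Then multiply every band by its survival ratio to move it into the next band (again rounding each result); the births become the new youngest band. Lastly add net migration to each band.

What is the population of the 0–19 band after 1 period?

758

Numbering the bands 1..5 from youngest to oldest:
Period 1:
Births: 2230 × 0.202 = 450  |  2500 × 0.25 = 625 ⇒ total 1075
Band 2: 1570 × 0.97 = 1523
Band 3: 2230 × 0.975 = 2174
Band 4: 2500 × 0.976 = 2440
Band 5: 1270 × 0.928 + 1560 × 0.416 = 1179 + 649 = 1828
Net migration: Band 1 − 317 → 758; Band 3 + 140 → 2314
→ [758, 1523, 2314, 2440, 1828]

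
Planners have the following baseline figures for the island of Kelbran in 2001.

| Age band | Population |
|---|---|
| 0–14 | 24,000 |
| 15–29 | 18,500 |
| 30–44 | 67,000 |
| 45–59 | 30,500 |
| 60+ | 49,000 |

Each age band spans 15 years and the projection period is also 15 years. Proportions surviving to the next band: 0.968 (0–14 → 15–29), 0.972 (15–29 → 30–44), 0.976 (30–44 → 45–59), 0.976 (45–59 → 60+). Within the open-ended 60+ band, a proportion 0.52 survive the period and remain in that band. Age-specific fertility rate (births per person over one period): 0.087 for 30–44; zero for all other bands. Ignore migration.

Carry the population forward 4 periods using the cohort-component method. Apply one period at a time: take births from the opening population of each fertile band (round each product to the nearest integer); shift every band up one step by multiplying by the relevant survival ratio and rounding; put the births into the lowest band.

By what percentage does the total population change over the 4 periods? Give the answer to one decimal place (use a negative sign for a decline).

Call the groups 1 to 5, youngest first.
Period 1:
Births: 67000 × 0.087 = 5829
Group 2: 24000 × 0.968 = 23232
Group 3: 18500 × 0.972 = 17982
Group 4: 67000 × 0.976 = 65392
Group 5: 30500 × 0.976 + 49000 × 0.52 = 29768 + 25480 = 55248
End of period: [5829, 23232, 17982, 65392, 55248]
Period 2:
Births: 17982 × 0.087 = 1564
Group 2: 5829 × 0.968 = 5642
Group 3: 23232 × 0.972 = 22582
Group 4: 17982 × 0.976 = 17550
Group 5: 65392 × 0.976 + 55248 × 0.52 = 63823 + 28729 = 92552
End of period: [1564, 5642, 22582, 17550, 92552]
Period 3:
Births: 22582 × 0.087 = 1965
Group 2: 1564 × 0.968 = 1514
Group 3: 5642 × 0.972 = 5484
Group 4: 22582 × 0.976 = 22040
Group 5: 17550 × 0.976 + 92552 × 0.52 = 17129 + 48127 = 65256
End of period: [1965, 1514, 5484, 22040, 65256]
Period 4:
Births: 5484 × 0.087 = 477
Group 2: 1965 × 0.968 = 1902
Group 3: 1514 × 0.972 = 1472
Group 4: 5484 × 0.976 = 5352
Group 5: 22040 × 0.976 + 65256 × 0.52 = 21511 + 33933 = 55444
End of period: [477, 1902, 1472, 5352, 55444]
Total: 189000 → 64647; change = -124353; percentage change = -65.8%

-65.8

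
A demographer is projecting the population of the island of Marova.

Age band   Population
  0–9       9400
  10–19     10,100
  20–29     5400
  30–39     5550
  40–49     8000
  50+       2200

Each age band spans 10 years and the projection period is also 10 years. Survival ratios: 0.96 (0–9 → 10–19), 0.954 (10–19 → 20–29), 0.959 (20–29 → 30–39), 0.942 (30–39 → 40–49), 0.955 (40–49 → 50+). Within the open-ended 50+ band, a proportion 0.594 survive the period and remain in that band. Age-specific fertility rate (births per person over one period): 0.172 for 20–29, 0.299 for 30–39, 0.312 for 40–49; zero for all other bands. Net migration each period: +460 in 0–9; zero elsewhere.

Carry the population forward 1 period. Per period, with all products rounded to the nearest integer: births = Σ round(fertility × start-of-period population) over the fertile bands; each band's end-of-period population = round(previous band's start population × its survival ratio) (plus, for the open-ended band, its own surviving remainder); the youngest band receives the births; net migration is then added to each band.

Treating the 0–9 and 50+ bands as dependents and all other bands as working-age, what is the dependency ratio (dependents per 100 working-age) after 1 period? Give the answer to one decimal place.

49.9

(Groups numbered youngest = 1 to oldest = 6.)
— Period 1 —
Births: 5400 × 0.172 = 929 ; 5550 × 0.299 = 1659 ; 8000 × 0.312 = 2496 — total 5084
Group 2: 9400 × 0.96 = 9024
Group 3: 10100 × 0.954 = 9635
Group 4: 5400 × 0.959 = 5179
Group 5: 5550 × 0.942 = 5228
Group 6: 8000 × 0.955 + 2200 × 0.594 = 7640 + 1307 = 8947
Net migration: Group 1 + 460 → 5544
Population now: 0–9=5544, 10–19=9024, 20–29=9635, 30–39=5179, 40–49=5228, 50+=8947
Dependents (band 0–9 + band 50+) = 5544 + 8947 = 14491; working-age = 29066; ratio = 14491/29066 × 100 = 49.9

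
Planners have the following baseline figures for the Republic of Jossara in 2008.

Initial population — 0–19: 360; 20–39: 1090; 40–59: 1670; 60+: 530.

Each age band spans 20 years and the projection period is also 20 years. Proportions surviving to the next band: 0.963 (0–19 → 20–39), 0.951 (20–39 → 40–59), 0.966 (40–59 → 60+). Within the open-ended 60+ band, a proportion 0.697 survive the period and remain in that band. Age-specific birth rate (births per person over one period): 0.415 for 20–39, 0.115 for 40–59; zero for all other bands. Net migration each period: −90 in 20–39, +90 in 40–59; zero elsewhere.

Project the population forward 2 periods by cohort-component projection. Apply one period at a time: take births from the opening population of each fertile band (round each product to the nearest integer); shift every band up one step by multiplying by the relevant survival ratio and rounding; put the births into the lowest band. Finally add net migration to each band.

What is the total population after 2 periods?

[period 1]
Births: 1090 * 0.415 = 452, 1670 * 0.115 = 192 — total 644
20–39: 360 * 0.963 = 347
40–59: 1090 * 0.951 = 1037
60+: 1670 * 0.966 + 530 * 0.697 = 1613 + 369 = 1982
Net migration: 20–39 − 90 → 257; 40–59 + 90 → 1127
Giving 644 / 257 / 1127 / 1982.
[period 2]
Births: 257 * 0.415 = 107, 1127 * 0.115 = 130 — total 237
20–39: 644 * 0.963 = 620
40–59: 257 * 0.951 = 244
60+: 1127 * 0.966 + 1982 * 0.697 = 1089 + 1381 = 2470
Net migration: 20–39 − 90 → 530; 40–59 + 90 → 334
Giving 237 / 530 / 334 / 2470.
Total after period 2: 237 + 530 + 334 + 2470 = 3571

3571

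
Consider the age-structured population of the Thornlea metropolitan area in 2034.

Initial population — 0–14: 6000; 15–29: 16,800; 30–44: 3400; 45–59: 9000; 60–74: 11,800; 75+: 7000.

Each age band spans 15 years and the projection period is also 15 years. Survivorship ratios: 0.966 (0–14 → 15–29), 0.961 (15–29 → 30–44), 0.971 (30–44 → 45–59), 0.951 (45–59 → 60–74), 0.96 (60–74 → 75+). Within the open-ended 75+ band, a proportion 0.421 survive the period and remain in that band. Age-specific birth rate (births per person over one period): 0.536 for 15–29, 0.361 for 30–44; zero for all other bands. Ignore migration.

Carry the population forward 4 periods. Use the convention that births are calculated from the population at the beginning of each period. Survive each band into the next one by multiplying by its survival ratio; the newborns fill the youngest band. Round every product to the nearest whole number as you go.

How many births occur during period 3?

7309

Numbering the groups 1..6 from youngest to oldest:
After projecting period 1:
Births: 16800 × 0.536 = 9005 ; 3400 × 0.361 = 1227 → 10232
Group 2: 6000 × 0.966 = 5796
Group 3: 16800 × 0.961 = 16145
Group 4: 3400 × 0.971 = 3301
Group 5: 9000 × 0.951 = 8559
Group 6: 11800 × 0.96 + 7000 × 0.421 = 11328 + 2947 = 14275
End of period: [10232, 5796, 16145, 3301, 8559, 14275]
After projecting period 2:
Births: 5796 × 0.536 = 3107 ; 16145 × 0.361 = 5828 → 8935
Group 2: 10232 × 0.966 = 9884
Group 3: 5796 × 0.961 = 5570
Group 4: 16145 × 0.971 = 15677
Group 5: 3301 × 0.951 = 3139
Group 6: 8559 × 0.96 + 14275 × 0.421 = 8217 + 6010 = 14227
End of period: [8935, 9884, 5570, 15677, 3139, 14227]
After projecting period 3:
Births: 9884 × 0.536 = 5298 ; 5570 × 0.361 = 2011 → 7309
Group 2: 8935 × 0.966 = 8631
Group 3: 9884 × 0.961 = 9499
Group 4: 5570 × 0.971 = 5408
Group 5: 15677 × 0.951 = 14909
Group 6: 3139 × 0.96 + 14227 × 0.421 = 3013 + 5990 = 9003
End of period: [7309, 8631, 9499, 5408, 14909, 9003]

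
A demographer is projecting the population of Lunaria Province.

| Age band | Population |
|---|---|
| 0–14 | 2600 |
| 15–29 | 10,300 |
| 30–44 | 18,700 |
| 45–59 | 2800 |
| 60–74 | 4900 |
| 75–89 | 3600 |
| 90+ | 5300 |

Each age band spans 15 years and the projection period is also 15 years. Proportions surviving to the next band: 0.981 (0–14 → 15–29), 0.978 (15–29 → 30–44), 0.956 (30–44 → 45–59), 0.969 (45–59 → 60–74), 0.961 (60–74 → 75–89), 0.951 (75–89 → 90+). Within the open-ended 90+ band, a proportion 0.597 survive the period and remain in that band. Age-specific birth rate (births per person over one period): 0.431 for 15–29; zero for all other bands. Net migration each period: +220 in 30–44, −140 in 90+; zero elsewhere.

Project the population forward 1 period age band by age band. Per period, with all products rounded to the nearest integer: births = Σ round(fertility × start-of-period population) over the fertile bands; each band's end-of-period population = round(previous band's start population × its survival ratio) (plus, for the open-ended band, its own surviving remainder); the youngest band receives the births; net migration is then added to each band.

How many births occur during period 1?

4439

— Period 1 —
Births: 10300 × 0.431 = 4439
15–29: 2600 × 0.981 = 2551
30–44: 10300 × 0.978 = 10073
45–59: 18700 × 0.956 = 17877
60–74: 2800 × 0.969 = 2713
75–89: 4900 × 0.961 = 4709
90+: 3600 × 0.951 + 5300 × 0.597 = 3424 + 3164 = 6588
Net migration: 30–44 + 220 → 10293; 90+ − 140 → 6448
Population now: 0–14=4439, 15–29=2551, 30–44=10293, 45–59=17877, 60–74=2713, 75–89=4709, 90+=6448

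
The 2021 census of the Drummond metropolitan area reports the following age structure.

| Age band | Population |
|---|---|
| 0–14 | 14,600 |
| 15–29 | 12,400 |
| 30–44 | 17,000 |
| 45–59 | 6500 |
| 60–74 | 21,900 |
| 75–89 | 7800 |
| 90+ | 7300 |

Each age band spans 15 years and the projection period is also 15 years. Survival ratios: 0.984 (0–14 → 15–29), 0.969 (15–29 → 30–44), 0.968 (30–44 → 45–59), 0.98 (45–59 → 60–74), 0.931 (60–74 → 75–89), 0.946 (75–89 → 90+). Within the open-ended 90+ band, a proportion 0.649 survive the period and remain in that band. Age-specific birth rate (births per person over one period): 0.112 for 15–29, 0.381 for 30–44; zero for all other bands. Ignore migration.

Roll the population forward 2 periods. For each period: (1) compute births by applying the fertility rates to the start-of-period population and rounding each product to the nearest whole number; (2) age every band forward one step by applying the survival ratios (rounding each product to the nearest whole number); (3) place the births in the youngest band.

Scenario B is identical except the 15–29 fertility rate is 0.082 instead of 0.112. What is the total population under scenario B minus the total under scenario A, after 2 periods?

[period 1]
Births: 12400 × 0.112 = 1389, 17000 × 0.381 = 6477 → total 7866
15–29: 14600 × 0.984 = 14366
30–44: 12400 × 0.969 = 12016
45–59: 17000 × 0.968 = 16456
60–74: 6500 × 0.98 = 6370
75–89: 21900 × 0.931 = 20389
90+: 7800 × 0.946 + 7300 × 0.649 = 7379 + 4738 = 12117
End of period: [7866, 14366, 12016, 16456, 6370, 20389, 12117]
[period 2]
Births: 14366 × 0.112 = 1609, 12016 × 0.381 = 4578 → total 6187
15–29: 7866 × 0.984 = 7740
30–44: 14366 × 0.969 = 13921
45–59: 12016 × 0.968 = 11631
60–74: 16456 × 0.98 = 16127
75–89: 6370 × 0.931 = 5930
90+: 20389 × 0.946 + 12117 × 0.649 = 19288 + 7864 = 27152
End of period: [6187, 7740, 13921, 11631, 16127, 5930, 27152]
Scenario A total after 2 periods: 88688
Scenario B projection —
[period 1]
Births: 12400 × 0.082 = 1017, 17000 × 0.381 = 6477 → total 7494
15–29: 14600 × 0.984 = 14366
30–44: 12400 × 0.969 = 12016
45–59: 17000 × 0.968 = 16456
60–74: 6500 × 0.98 = 6370
75–89: 21900 × 0.931 = 20389
90+: 7800 × 0.946 + 7300 × 0.649 = 7379 + 4738 = 12117
End of period: [7494, 14366, 12016, 16456, 6370, 20389, 12117]
[period 2]
Births: 14366 × 0.082 = 1178, 12016 × 0.381 = 4578 → total 5756
15–29: 7494 × 0.984 = 7374
30–44: 14366 × 0.969 = 13921
45–59: 12016 × 0.968 = 11631
60–74: 16456 × 0.98 = 16127
75–89: 6370 × 0.931 = 5930
90+: 20389 × 0.946 + 12117 × 0.649 = 19288 + 7864 = 27152
End of period: [5756, 7374, 13921, 11631, 16127, 5930, 27152]
Scenario B total after 2 periods: 87891
Difference B − A = 87891 − 88688 = -797

-797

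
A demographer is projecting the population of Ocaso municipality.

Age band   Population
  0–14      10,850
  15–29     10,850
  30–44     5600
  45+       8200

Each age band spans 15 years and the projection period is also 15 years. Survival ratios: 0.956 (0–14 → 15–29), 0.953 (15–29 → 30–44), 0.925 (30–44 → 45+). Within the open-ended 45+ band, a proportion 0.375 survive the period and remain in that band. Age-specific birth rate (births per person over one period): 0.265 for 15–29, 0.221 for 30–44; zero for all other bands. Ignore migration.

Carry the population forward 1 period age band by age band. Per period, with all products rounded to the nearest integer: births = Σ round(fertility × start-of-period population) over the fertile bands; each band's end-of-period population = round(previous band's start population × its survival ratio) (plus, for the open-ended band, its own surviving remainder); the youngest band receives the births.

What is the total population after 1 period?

(Bands numbered youngest = 1 to oldest = 4.)
— Period 1 —
Births: 10850 × 0.265 = 2875  |  5600 × 0.221 = 1238 → 4113
Band 2: 10850 × 0.956 = 10373
Band 3: 10850 × 0.953 = 10340
Band 4: 5600 × 0.925 + 8200 × 0.375 = 5180 + 3075 = 8255
Population now: 0–14=4113, 15–29=10373, 30–44=10340, 45+=8255
Total after period 1: 4113 + 10373 + 10340 + 8255 = 33081

33081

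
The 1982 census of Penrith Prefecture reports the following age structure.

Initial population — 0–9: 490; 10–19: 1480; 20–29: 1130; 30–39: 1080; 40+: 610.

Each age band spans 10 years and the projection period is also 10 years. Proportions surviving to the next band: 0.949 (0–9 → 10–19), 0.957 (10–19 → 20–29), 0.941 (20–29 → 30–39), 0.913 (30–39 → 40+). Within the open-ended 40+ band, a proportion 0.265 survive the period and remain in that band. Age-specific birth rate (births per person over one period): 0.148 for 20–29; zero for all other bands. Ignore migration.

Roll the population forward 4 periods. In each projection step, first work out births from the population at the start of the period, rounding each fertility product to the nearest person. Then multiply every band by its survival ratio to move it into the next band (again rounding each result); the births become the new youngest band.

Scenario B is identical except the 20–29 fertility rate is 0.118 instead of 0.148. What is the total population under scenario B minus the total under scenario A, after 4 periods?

-88

Numbering the bands 1..5 from youngest to oldest:
[period 1]
Births: 1130 × 0.148 = 167
Band 2: 490 × 0.949 = 465
Band 3: 1480 × 0.957 = 1416
Band 4: 1130 × 0.941 = 1063
Band 5: 1080 × 0.913 + 610 × 0.265 = 986 + 162 = 1148
End of period: [167, 465, 1416, 1063, 1148]
[period 2]
Births: 1416 × 0.148 = 210
Band 2: 167 × 0.949 = 158
Band 3: 465 × 0.957 = 445
Band 4: 1416 × 0.941 = 1332
Band 5: 1063 × 0.913 + 1148 × 0.265 = 971 + 304 = 1275
End of period: [210, 158, 445, 1332, 1275]
[period 3]
Births: 445 × 0.148 = 66
Band 2: 210 × 0.949 = 199
Band 3: 158 × 0.957 = 151
Band 4: 445 × 0.941 = 419
Band 5: 1332 × 0.913 + 1275 × 0.265 = 1216 + 338 = 1554
End of period: [66, 199, 151, 419, 1554]
[period 4]
Births: 151 × 0.148 = 22
Band 2: 66 × 0.949 = 63
Band 3: 199 × 0.957 = 190
Band 4: 151 × 0.941 = 142
Band 5: 419 × 0.913 + 1554 × 0.265 = 383 + 412 = 795
End of period: [22, 63, 190, 142, 795]
Scenario A total after 4 periods: 1212
Scenario B projection —
[period 1]
Births: 1130 × 0.118 = 133
Band 2: 490 × 0.949 = 465
Band 3: 1480 × 0.957 = 1416
Band 4: 1130 × 0.941 = 1063
Band 5: 1080 × 0.913 + 610 × 0.265 = 986 + 162 = 1148
End of period: [133, 465, 1416, 1063, 1148]
[period 2]
Births: 1416 × 0.118 = 167
Band 2: 133 × 0.949 = 126
Band 3: 465 × 0.957 = 445
Band 4: 1416 × 0.941 = 1332
Band 5: 1063 × 0.913 + 1148 × 0.265 = 971 + 304 = 1275
End of period: [167, 126, 445, 1332, 1275]
[period 3]
Births: 445 × 0.118 = 53
Band 2: 167 × 0.949 = 158
Band 3: 126 × 0.957 = 121
Band 4: 445 × 0.941 = 419
Band 5: 1332 × 0.913 + 1275 × 0.265 = 1216 + 338 = 1554
End of period: [53, 158, 121, 419, 1554]
[period 4]
Births: 121 × 0.118 = 14
Band 2: 53 × 0.949 = 50
Band 3: 158 × 0.957 = 151
Band 4: 121 × 0.941 = 114
Band 5: 419 × 0.913 + 1554 × 0.265 = 383 + 412 = 795
End of period: [14, 50, 151, 114, 795]
Scenario B total after 4 periods: 1124
Difference B − A = 1124 − 1212 = -88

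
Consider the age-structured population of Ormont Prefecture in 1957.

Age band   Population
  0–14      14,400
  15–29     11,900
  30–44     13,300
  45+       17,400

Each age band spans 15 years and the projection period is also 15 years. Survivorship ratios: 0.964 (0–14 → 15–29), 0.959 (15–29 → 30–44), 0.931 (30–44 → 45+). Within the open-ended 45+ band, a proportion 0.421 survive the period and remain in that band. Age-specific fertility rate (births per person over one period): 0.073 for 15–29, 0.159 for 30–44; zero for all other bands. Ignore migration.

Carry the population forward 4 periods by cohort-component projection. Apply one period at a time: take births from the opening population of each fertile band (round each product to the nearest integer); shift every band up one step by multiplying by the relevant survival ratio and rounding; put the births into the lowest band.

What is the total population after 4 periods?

Let group 1 be 0–14 through group 4 = 45+.
After projecting period 1:
Births: 11900 * 0.073 = 869, 13300 * 0.159 = 2115 → total 2984
Group 2: 14400 * 0.964 = 13882
Group 3: 11900 * 0.959 = 11412
Group 4: 13300 * 0.931 + 17400 * 0.421 = 12382 + 7325 = 19707
Population now: 0–14=2984, 15–29=13882, 30–44=11412, 45+=19707
After projecting period 2:
Births: 13882 * 0.073 = 1013, 11412 * 0.159 = 1815 → total 2828
Group 2: 2984 * 0.964 = 2877
Group 3: 13882 * 0.959 = 13313
Group 4: 11412 * 0.931 + 19707 * 0.421 = 10625 + 8297 = 18922
Population now: 0–14=2828, 15–29=2877, 30–44=13313, 45+=18922
After projecting period 3:
Births: 2877 * 0.073 = 210, 13313 * 0.159 = 2117 → total 2327
Group 2: 2828 * 0.964 = 2726
Group 3: 2877 * 0.959 = 2759
Group 4: 13313 * 0.931 + 18922 * 0.421 = 12394 + 7966 = 20360
Population now: 0–14=2327, 15–29=2726, 30–44=2759, 45+=20360
After projecting period 4:
Births: 2726 * 0.073 = 199, 2759 * 0.159 = 439 → total 638
Group 2: 2327 * 0.964 = 2243
Group 3: 2726 * 0.959 = 2614
Group 4: 2759 * 0.931 + 20360 * 0.421 = 2569 + 8572 = 11141
Population now: 0–14=638, 15–29=2243, 30–44=2614, 45+=11141
Total after period 4: 638 + 2243 + 2614 + 11141 = 16636

16636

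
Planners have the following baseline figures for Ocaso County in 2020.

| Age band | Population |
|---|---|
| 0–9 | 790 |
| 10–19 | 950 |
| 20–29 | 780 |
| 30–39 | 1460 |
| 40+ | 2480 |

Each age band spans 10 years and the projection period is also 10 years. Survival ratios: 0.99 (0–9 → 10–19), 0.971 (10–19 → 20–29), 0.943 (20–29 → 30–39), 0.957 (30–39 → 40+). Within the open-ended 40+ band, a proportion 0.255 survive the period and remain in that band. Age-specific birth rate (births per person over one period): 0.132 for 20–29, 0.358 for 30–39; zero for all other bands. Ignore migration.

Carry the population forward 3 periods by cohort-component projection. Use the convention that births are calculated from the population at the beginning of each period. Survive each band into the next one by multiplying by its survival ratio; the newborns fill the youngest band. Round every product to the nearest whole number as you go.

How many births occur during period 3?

After projecting period 1:
Births: 780 * 0.132 = 103 ; 1460 * 0.358 = 523 ⇒ total 626
10–19: 790 * 0.99 = 782
20–29: 950 * 0.971 = 922
30–39: 780 * 0.943 = 736
40+: 1460 * 0.957 + 2480 * 0.255 = 1397 + 632 = 2029
Giving 626 / 782 / 922 / 736 / 2029.
After projecting period 2:
Births: 922 * 0.132 = 122 ; 736 * 0.358 = 263 ⇒ total 385
10–19: 626 * 0.99 = 620
20–29: 782 * 0.971 = 759
30–39: 922 * 0.943 = 869
40+: 736 * 0.957 + 2029 * 0.255 = 704 + 517 = 1221
Giving 385 / 620 / 759 / 869 / 1221.
After projecting period 3:
Births: 759 * 0.132 = 100 ; 869 * 0.358 = 311 ⇒ total 411
10–19: 385 * 0.99 = 381
20–29: 620 * 0.971 = 602
30–39: 759 * 0.943 = 716
40+: 869 * 0.957 + 1221 * 0.255 = 832 + 311 = 1143
Giving 411 / 381 / 602 / 716 / 1143.

411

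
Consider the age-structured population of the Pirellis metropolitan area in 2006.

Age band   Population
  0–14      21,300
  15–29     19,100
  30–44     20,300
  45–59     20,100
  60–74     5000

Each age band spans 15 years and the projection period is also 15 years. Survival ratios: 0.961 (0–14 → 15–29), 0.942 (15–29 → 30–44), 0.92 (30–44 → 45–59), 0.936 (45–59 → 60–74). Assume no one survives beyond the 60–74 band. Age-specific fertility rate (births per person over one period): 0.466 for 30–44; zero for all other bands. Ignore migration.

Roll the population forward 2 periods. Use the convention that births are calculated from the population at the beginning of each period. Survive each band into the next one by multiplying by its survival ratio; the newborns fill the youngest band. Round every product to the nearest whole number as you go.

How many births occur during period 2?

Call the groups 1 to 5, youngest first.
After projecting period 1:
Births: 20300 × 0.466 = 9460
Group 2: 21300 × 0.961 = 20469
Group 3: 19100 × 0.942 = 17992
Group 4: 20300 × 0.92 = 18676
Group 5: 20100 × 0.936 = 18814
End of period: [9460, 20469, 17992, 18676, 18814]
After projecting period 2:
Births: 17992 × 0.466 = 8384
Group 2: 9460 × 0.961 = 9091
Group 3: 20469 × 0.942 = 19282
Group 4: 17992 × 0.92 = 16553
Group 5: 18676 × 0.936 = 17481
End of period: [8384, 9091, 19282, 16553, 17481]

8384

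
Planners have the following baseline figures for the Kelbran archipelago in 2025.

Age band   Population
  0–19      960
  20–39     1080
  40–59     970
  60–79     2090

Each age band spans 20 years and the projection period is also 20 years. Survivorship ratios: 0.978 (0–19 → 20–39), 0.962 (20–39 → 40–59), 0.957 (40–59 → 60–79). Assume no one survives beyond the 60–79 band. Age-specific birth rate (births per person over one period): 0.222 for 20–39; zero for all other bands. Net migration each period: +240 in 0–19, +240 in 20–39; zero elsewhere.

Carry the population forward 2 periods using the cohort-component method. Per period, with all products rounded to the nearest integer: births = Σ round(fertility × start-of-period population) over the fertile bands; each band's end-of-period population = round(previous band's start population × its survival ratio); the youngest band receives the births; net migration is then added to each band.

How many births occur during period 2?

Period 1:
Births: 1080 × 0.222 = 240
20–39: 960 × 0.978 = 939
40–59: 1080 × 0.962 = 1039
60–79: 970 × 0.957 = 928
Net migration: 0–19 + 240 → 480; 20–39 + 240 → 1179
→ [480, 1179, 1039, 928]
Period 2:
Births: 1179 × 0.222 = 262
20–39: 480 × 0.978 = 469
40–59: 1179 × 0.962 = 1134
60–79: 1039 × 0.957 = 994
Net migration: 0–19 + 240 → 502; 20–39 + 240 → 709
→ [502, 709, 1134, 994]

262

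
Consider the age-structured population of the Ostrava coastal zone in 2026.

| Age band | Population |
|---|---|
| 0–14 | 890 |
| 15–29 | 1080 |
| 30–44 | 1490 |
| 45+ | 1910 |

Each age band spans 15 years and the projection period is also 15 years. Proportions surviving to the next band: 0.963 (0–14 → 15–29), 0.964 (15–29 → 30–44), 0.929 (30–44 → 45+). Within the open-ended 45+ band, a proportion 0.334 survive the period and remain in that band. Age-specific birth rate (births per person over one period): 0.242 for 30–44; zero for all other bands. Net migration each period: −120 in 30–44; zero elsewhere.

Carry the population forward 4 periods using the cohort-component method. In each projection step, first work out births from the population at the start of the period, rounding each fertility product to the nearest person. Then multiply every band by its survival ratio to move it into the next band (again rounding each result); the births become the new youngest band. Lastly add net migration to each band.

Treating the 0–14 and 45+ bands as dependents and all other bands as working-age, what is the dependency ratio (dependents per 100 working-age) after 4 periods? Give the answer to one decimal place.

(Groups numbered youngest = 1 to oldest = 4.)
After projecting period 1:
Births: 1490 * 0.242 = 361
Group 2: 890 * 0.963 = 857
Group 3: 1080 * 0.964 = 1041
Group 4: 1490 * 0.929 + 1910 * 0.334 = 1384 + 638 = 2022
Net migration: Group 3 − 120 → 921
Giving 361 / 857 / 921 / 2022.
After projecting period 2:
Births: 921 * 0.242 = 223
Group 2: 361 * 0.963 = 348
Group 3: 857 * 0.964 = 826
Group 4: 921 * 0.929 + 2022 * 0.334 = 856 + 675 = 1531
Net migration: Group 3 − 120 → 706
Giving 223 / 348 / 706 / 1531.
After projecting period 3:
Births: 706 * 0.242 = 171
Group 2: 223 * 0.963 = 215
Group 3: 348 * 0.964 = 335
Group 4: 706 * 0.929 + 1531 * 0.334 = 656 + 511 = 1167
Net migration: Group 3 − 120 → 215
Giving 171 / 215 / 215 / 1167.
After projecting period 4:
Births: 215 * 0.242 = 52
Group 2: 171 * 0.963 = 165
Group 3: 215 * 0.964 = 207
Group 4: 215 * 0.929 + 1167 * 0.334 = 200 + 390 = 590
Net migration: Group 3 − 120 → 87
Giving 52 / 165 / 87 / 590.
Dependents (band 0–14 + band 45+) = 52 + 590 = 642; working-age = 252; ratio = 642/252 × 100 = 254.8

254.8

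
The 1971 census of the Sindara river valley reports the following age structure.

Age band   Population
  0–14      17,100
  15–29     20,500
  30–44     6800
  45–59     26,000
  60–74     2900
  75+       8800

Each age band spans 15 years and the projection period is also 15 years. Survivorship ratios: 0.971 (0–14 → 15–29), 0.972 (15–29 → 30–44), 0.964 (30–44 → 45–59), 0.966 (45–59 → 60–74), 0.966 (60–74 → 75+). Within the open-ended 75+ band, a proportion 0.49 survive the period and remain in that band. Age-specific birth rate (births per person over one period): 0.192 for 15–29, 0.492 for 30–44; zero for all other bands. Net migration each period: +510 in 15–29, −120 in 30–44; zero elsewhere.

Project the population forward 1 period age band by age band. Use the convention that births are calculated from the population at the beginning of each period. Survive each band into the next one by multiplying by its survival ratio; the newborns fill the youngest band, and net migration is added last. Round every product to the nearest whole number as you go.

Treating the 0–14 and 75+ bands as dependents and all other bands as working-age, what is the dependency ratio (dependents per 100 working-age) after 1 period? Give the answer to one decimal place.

Numbering the groups 1..6 from youngest to oldest:
Period 1:
Births: 20500 × 0.192 = 3936, 6800 × 0.492 = 3346 ⇒ total 7282
Group 2: 17100 × 0.971 = 16604
Group 3: 20500 × 0.972 = 19926
Group 4: 6800 × 0.964 = 6555
Group 5: 26000 × 0.966 = 25116
Group 6: 2900 × 0.966 + 8800 × 0.49 = 2801 + 4312 = 7113
Net migration: Group 2 + 510 → 17114; Group 3 − 120 → 19806
Population now: 0–14=7282, 15–29=17114, 30–44=19806, 45–59=6555, 60–74=25116, 75+=7113
Dependents (band 0–14 + band 75+) = 7282 + 7113 = 14395; working-age = 68591; ratio = 14395/68591 × 100 = 21.0

21.0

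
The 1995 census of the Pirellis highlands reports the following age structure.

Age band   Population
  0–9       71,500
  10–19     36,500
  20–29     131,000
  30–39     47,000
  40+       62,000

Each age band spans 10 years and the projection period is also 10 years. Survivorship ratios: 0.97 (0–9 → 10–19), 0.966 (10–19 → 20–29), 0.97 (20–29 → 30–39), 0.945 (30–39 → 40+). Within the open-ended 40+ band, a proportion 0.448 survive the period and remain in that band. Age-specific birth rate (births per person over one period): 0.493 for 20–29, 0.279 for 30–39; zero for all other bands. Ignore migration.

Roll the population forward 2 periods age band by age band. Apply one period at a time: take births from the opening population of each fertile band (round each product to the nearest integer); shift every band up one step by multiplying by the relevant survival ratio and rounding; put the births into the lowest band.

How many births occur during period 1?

77696

Period 1:
Births: 131000 × 0.493 = 64583 ; 47000 × 0.279 = 13113 ⇒ total 77696
10–19: 71500 × 0.97 = 69355
20–29: 36500 × 0.966 = 35259
30–39: 131000 × 0.97 = 127070
40+: 47000 × 0.945 + 62000 × 0.448 = 44415 + 27776 = 72191
Population now: 0–9=77696, 10–19=69355, 20–29=35259, 30–39=127070, 40+=72191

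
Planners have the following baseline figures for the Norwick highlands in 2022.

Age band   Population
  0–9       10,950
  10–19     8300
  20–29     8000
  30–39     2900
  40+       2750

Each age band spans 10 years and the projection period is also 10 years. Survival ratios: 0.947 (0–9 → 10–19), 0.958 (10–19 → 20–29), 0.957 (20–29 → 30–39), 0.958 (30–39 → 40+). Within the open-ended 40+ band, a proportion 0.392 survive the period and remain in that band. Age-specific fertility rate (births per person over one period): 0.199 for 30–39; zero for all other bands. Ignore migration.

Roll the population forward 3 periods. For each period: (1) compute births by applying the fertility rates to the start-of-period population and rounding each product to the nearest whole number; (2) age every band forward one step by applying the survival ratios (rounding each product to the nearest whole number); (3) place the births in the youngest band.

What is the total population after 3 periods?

Let band 1 be 0–9 through band 5 = 40+.
After projecting period 1:
Births: 2900 * 0.199 = 577
Band 2: 10950 * 0.947 = 10370
Band 3: 8300 * 0.958 = 7951
Band 4: 8000 * 0.957 = 7656
Band 5: 2900 * 0.958 + 2750 * 0.392 = 2778 + 1078 = 3856
Population now: 0–9=577, 10–19=10370, 20–29=7951, 30–39=7656, 40+=3856
After projecting period 2:
Births: 7656 * 0.199 = 1524
Band 2: 577 * 0.947 = 546
Band 3: 10370 * 0.958 = 9934
Band 4: 7951 * 0.957 = 7609
Band 5: 7656 * 0.958 + 3856 * 0.392 = 7334 + 1512 = 8846
Population now: 0–9=1524, 10–19=546, 20–29=9934, 30–39=7609, 40+=8846
After projecting period 3:
Births: 7609 * 0.199 = 1514
Band 2: 1524 * 0.947 = 1443
Band 3: 546 * 0.958 = 523
Band 4: 9934 * 0.957 = 9507
Band 5: 7609 * 0.958 + 8846 * 0.392 = 7289 + 3468 = 10757
Population now: 0–9=1514, 10–19=1443, 20–29=523, 30–39=9507, 40+=10757
Total after period 3: 1514 + 1443 + 523 + 9507 + 10757 = 23744

23744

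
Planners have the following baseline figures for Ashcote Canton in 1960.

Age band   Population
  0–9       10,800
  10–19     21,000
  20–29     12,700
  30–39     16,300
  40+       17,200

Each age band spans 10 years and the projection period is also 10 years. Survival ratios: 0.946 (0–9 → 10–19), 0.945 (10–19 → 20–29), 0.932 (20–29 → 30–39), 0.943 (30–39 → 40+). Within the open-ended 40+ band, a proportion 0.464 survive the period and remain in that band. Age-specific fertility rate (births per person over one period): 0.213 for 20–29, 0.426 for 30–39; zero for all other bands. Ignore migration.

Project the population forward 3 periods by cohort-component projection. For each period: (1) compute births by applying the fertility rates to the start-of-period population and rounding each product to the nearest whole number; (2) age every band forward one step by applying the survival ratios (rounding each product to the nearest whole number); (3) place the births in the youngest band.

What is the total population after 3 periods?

Period 1.
Births: 12700 * 0.213 = 2705 ; 16300 * 0.426 = 6944 ⇒ total 9649
10–19: 10800 * 0.946 = 10217
20–29: 21000 * 0.945 = 19845
30–39: 12700 * 0.932 = 11836
40+: 16300 * 0.943 + 17200 * 0.464 = 15371 + 7981 = 23352
Population now: 0–9=9649, 10–19=10217, 20–29=19845, 30–39=11836, 40+=23352
Period 2.
Births: 19845 * 0.213 = 4227 ; 11836 * 0.426 = 5042 ⇒ total 9269
10–19: 9649 * 0.946 = 9128
20–29: 10217 * 0.945 = 9655
30–39: 19845 * 0.932 = 18496
40+: 11836 * 0.943 + 23352 * 0.464 = 11161 + 10835 = 21996
Population now: 0–9=9269, 10–19=9128, 20–29=9655, 30–39=18496, 40+=21996
Period 3.
Births: 9655 * 0.213 = 2057 ; 18496 * 0.426 = 7879 ⇒ total 9936
10–19: 9269 * 0.946 = 8768
20–29: 9128 * 0.945 = 8626
30–39: 9655 * 0.932 = 8998
40+: 18496 * 0.943 + 21996 * 0.464 = 17442 + 10206 = 27648
Population now: 0–9=9936, 10–19=8768, 20–29=8626, 30–39=8998, 40+=27648
Total after period 3: 9936 + 8768 + 8626 + 8998 + 27648 = 63976

63976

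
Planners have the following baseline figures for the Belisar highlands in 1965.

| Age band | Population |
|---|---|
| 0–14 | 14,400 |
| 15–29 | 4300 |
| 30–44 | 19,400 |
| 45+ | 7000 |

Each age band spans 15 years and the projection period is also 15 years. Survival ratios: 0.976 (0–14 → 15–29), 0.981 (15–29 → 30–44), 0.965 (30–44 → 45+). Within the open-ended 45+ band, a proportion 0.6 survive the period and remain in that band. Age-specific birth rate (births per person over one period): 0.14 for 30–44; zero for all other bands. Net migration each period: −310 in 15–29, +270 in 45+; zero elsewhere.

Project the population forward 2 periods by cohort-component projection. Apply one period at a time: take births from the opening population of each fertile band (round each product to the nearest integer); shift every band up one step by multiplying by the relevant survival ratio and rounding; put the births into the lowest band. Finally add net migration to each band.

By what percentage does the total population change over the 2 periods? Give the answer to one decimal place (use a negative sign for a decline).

Numbering the bands 1..4 from youngest to oldest:
— Period 1 —
Births: 19400 * 0.14 = 2716
Band 2: 14400 * 0.976 = 14054
Band 3: 4300 * 0.981 = 4218
Band 4: 19400 * 0.965 + 7000 * 0.6 = 18721 + 4200 = 22921
Net migration: Band 2 − 310 → 13744; Band 4 + 270 → 23191
→ [2716, 13744, 4218, 23191]
— Period 2 —
Births: 4218 * 0.14 = 591
Band 2: 2716 * 0.976 = 2651
Band 3: 13744 * 0.981 = 13483
Band 4: 4218 * 0.965 + 23191 * 0.6 = 4070 + 13915 = 17985
Net migration: Band 2 − 310 → 2341; Band 4 + 270 → 18255
→ [591, 2341, 13483, 18255]
Total: 45100 → 34670; change = -10430; percentage change = -23.1%

-23.1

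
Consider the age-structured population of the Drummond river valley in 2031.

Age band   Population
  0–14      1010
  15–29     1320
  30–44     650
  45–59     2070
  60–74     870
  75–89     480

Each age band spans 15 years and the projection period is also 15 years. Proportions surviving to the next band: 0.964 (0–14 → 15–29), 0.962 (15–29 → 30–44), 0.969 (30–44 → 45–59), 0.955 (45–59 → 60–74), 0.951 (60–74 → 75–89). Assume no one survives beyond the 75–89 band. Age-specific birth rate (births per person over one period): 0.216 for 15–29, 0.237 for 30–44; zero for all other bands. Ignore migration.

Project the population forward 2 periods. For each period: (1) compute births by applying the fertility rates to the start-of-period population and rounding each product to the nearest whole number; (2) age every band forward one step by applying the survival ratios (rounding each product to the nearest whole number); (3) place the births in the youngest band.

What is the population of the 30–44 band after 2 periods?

937

Call the bands 1 to 6, youngest first.
Period 1.
Births: 1320 × 0.216 = 285, 650 × 0.237 = 154 → total 439
Band 2: 1010 × 0.964 = 974
Band 3: 1320 × 0.962 = 1270
Band 4: 650 × 0.969 = 630
Band 5: 2070 × 0.955 = 1977
Band 6: 870 × 0.951 = 827
→ [439, 974, 1270, 630, 1977, 827]
Period 2.
Births: 974 × 0.216 = 210, 1270 × 0.237 = 301 → total 511
Band 2: 439 × 0.964 = 423
Band 3: 974 × 0.962 = 937
Band 4: 1270 × 0.969 = 1231
Band 5: 630 × 0.955 = 602
Band 6: 1977 × 0.951 = 1880
→ [511, 423, 937, 1231, 602, 1880]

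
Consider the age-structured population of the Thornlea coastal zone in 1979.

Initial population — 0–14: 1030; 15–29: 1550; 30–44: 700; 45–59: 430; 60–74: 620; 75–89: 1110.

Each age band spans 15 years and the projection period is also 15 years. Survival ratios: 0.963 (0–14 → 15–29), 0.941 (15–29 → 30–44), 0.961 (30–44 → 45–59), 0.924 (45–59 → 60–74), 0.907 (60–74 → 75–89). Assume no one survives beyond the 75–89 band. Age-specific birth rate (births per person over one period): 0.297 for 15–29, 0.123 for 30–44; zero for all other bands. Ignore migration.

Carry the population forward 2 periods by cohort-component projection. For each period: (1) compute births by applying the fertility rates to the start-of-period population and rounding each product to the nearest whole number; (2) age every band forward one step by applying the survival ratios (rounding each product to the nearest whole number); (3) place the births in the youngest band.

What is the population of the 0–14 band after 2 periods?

474

— Period 1 —
Births: 1550 * 0.297 = 460  |  700 * 0.123 = 86 ⇒ total 546
15–29: 1030 * 0.963 = 992
30–44: 1550 * 0.941 = 1459
45–59: 700 * 0.961 = 673
60–74: 430 * 0.924 = 397
75–89: 620 * 0.907 = 562
Giving 546 / 992 / 1459 / 673 / 397 / 562.
— Period 2 —
Births: 992 * 0.297 = 295  |  1459 * 0.123 = 179 ⇒ total 474
15–29: 546 * 0.963 = 526
30–44: 992 * 0.941 = 933
45–59: 1459 * 0.961 = 1402
60–74: 673 * 0.924 = 622
75–89: 397 * 0.907 = 360
Giving 474 / 526 / 933 / 1402 / 622 / 360.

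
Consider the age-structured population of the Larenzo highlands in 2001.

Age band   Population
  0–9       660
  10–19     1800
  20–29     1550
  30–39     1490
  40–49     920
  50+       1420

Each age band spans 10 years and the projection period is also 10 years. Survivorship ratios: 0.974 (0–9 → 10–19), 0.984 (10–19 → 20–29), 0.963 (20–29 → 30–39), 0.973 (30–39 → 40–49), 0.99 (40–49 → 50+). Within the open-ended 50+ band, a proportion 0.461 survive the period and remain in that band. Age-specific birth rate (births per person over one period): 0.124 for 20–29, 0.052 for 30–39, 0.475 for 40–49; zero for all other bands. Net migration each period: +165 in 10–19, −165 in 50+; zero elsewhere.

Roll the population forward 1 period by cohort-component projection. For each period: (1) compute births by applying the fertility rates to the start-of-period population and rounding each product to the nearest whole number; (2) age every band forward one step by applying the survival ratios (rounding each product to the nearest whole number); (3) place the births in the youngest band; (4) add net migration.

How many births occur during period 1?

Numbering the bands 1..6 from youngest to oldest:
Period 1.
Births: 1550 * 0.124 = 192  |  1490 * 0.052 = 77  |  920 * 0.475 = 437 → 706
Band 2: 660 * 0.974 = 643
Band 3: 1800 * 0.984 = 1771
Band 4: 1550 * 0.963 = 1493
Band 5: 1490 * 0.973 = 1450
Band 6: 920 * 0.99 + 1420 * 0.461 = 911 + 655 = 1566
Net migration: Band 2 + 165 → 808; Band 6 − 165 → 1401
Population now: 0–9=706, 10–19=808, 20–29=1771, 30–39=1493, 40–49=1450, 50+=1401

706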